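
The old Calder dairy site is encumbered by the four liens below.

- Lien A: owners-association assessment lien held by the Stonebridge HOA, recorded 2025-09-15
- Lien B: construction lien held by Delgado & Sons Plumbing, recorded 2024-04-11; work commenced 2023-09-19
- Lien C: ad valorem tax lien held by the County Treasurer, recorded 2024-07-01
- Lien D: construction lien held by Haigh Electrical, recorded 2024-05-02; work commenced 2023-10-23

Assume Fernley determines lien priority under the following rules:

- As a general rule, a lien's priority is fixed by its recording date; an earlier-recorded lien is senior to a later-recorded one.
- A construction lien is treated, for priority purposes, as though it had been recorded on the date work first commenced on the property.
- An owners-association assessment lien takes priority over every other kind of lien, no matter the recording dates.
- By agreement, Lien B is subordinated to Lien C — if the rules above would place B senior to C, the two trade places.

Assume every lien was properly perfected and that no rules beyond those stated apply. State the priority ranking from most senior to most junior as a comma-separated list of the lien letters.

A, C, D, B

Adjusting effective dates: B relates back to 2023-09-19 (work commenced); D's effective date is 2023-10-23, when work began.
A is an owners-association assessment lien, so it outranks all other liens regardless of date.
Ordering the rest by effective date: B (2023-09-19), D (2023-10-23), C (2024-07-01).
B would otherwise be senior to C, so under the subordination agreement B and C exchange positions.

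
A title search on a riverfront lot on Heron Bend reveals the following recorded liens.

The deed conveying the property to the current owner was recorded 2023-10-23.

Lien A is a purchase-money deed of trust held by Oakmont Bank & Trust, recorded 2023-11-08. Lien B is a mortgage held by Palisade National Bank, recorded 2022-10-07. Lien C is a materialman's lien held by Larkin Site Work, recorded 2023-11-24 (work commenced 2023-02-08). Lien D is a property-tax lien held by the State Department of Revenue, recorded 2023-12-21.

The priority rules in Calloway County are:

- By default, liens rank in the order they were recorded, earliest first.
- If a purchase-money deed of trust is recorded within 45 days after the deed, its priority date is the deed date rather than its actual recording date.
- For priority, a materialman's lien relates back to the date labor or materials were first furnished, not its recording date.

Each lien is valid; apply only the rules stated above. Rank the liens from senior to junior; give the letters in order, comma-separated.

First, effective dates: A was recorded within the 45-day window, so its effective date is the deed date 2023-10-23; C relates back to 2023-02-08 (work commenced).
By effective date, earliest first: B (2022-10-07), C (2023-02-08), A (2023-10-23), D (2023-12-21).

B, C, A, D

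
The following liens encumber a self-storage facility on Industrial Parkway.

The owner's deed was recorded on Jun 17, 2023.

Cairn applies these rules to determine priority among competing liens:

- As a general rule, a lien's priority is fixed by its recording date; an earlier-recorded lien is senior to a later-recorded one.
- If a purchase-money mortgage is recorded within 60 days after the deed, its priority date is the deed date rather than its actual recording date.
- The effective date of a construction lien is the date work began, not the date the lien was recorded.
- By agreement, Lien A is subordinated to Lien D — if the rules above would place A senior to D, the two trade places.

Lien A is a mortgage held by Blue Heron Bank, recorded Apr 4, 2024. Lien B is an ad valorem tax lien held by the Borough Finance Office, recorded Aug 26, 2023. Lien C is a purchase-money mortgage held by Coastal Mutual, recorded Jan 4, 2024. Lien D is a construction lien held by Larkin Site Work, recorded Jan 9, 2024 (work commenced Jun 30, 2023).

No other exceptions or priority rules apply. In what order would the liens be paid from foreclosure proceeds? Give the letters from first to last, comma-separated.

D, B, C, A

First, effective dates: C was recorded 201 days after the deed — beyond 60 days — so no relation-back applies; D relates back to Jun 30, 2023 (work commenced).
Sorted by effective date: D (Jun 30, 2023), B (Aug 26, 2023), C (Jan 4, 2024), A (Apr 4, 2024).
A is already junior to D, so the subordination agreement changes nothing.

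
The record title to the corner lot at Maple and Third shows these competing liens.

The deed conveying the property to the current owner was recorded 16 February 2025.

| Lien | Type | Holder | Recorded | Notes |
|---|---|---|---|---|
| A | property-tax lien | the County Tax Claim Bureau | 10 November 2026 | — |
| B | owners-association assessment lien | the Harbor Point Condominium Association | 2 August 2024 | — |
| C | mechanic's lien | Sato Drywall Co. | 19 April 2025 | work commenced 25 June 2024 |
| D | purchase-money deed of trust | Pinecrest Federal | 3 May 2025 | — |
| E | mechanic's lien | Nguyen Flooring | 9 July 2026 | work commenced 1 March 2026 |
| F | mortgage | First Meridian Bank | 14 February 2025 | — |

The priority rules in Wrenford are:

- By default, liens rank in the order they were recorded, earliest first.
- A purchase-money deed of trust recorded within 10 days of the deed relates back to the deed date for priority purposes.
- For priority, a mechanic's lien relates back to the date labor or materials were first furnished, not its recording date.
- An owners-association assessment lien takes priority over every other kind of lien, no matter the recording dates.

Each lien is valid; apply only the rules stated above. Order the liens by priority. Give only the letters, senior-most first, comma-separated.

Effective dates: C's effective date is 25 June 2024, when work began; D was recorded 76 days after the deed, outside the 10-day window, so it keeps its recording date; E is treated as recorded 1 March 2026, the work-commencement date.
B is an owners-association assessment lien, so it outranks all other liens regardless of date.
Among the remaining liens, by effective date: C (25 June 2024), F (14 February 2025), D (3 May 2025), E (1 March 2026), A (10 November 2026).

B, C, F, D, E, A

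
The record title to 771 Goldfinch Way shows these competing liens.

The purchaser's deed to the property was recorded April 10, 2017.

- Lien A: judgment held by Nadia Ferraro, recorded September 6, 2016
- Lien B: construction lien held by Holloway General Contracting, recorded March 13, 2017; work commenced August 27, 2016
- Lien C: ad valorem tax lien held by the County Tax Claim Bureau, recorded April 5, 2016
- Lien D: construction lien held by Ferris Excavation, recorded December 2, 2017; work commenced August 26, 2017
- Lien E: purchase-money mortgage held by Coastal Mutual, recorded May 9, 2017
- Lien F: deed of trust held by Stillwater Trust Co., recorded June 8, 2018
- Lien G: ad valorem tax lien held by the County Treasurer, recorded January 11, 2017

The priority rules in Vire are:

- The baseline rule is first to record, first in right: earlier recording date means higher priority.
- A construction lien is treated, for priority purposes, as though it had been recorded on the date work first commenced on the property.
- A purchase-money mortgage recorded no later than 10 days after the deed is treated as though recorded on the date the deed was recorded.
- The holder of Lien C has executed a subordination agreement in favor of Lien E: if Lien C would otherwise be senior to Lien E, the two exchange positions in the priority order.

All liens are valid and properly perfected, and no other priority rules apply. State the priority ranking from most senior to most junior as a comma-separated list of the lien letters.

E, B, A, G, C, D, F

Effective dates: B relates back to August 27, 2016 (work commenced); D's effective date is August 26, 2017, when work began; E was recorded 29 days after the deed, outside the 10-day window, so it keeps its recording date.
Sorted by effective date: C (April 5, 2016), B (August 27, 2016), A (September 6, 2016), G (January 11, 2017), E (May 9, 2017), D (August 26, 2017), F (June 8, 2018).
Because C would otherwise rank above E, the subordination swaps them.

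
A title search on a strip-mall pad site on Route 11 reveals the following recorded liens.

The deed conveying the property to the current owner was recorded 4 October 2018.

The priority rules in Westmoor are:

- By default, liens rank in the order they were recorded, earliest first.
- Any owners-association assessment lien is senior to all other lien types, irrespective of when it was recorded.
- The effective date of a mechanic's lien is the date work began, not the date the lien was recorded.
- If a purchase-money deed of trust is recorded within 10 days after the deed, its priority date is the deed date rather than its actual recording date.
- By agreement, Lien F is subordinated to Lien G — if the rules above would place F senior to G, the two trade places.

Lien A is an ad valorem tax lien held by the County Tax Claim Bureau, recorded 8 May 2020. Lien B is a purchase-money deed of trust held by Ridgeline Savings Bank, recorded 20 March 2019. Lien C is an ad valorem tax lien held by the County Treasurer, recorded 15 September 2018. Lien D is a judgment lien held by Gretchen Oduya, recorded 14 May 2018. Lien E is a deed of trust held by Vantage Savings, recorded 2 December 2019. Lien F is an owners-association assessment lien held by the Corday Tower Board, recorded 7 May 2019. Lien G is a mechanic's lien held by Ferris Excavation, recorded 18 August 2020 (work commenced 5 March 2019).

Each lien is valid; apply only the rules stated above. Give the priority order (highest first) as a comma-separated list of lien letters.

G, D, C, F, B, E, A

Adjusting effective dates: B was recorded 167 days after the deed — beyond 10 days — so no relation-back applies; G is treated as recorded 5 March 2019, the work-commencement date.
F is an owners-association assessment lien and takes priority over every other lien.
Among the remaining liens, by effective date: D (14 May 2018), C (15 September 2018), G (5 March 2019), B (20 March 2019), E (2 December 2019), A (8 May 2020).
The subordination applies — F was senior to G — so F and G swap.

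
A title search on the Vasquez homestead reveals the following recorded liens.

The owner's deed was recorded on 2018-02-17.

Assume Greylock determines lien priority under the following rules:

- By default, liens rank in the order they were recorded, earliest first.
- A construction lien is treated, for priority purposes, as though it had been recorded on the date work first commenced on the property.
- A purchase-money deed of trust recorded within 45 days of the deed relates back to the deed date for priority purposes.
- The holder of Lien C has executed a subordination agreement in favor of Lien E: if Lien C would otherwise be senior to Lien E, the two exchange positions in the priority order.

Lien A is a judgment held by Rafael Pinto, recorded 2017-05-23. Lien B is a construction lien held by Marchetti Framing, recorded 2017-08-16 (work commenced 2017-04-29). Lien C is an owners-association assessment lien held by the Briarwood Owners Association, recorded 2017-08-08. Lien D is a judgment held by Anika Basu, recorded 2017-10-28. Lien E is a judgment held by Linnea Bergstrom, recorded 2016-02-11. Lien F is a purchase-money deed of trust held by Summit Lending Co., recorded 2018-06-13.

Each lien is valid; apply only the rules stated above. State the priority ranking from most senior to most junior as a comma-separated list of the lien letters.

Effective dates after the stated exceptions: B relates back to 2017-04-29 (work commenced); F was recorded 116 days after the deed — beyond 45 days — so no relation-back applies.
Sorted by effective date: E (2016-02-11), B (2017-04-29), A (2017-05-23), C (2017-08-08), D (2017-10-28), F (2018-06-13).
C already ranks below E; the subordination has no effect.

E, B, A, C, D, F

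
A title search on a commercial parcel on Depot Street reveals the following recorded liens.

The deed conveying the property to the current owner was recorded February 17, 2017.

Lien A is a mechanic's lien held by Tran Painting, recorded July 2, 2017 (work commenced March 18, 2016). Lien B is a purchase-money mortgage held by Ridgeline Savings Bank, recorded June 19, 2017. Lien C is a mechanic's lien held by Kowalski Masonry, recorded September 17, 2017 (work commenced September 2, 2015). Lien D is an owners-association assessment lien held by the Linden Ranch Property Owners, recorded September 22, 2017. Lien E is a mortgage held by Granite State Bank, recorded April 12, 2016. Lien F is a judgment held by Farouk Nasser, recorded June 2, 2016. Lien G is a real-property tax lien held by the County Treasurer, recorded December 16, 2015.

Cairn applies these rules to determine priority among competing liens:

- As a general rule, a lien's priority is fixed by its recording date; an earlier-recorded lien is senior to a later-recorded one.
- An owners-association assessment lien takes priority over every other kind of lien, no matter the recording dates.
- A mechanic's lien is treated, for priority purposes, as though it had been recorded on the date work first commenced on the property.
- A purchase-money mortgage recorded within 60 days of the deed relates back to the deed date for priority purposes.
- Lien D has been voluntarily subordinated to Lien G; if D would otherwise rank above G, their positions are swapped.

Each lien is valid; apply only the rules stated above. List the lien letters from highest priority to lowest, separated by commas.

Adjusting effective dates: A's effective date is March 18, 2016, when work began; B missed the 60-day window (122 days after the deed), so its recording date stands; C relates back to September 2, 2015 (work commenced).
D is an owners-association assessment lien and takes priority over every other lien.
Among the remaining liens, by effective date: C (September 2, 2015), G (December 16, 2015), A (March 18, 2016), E (April 12, 2016), F (June 2, 2016), B (June 19, 2017).
D would otherwise be senior to G, so under the subordination agreement D and G exchange positions.

G, C, D, A, E, F, B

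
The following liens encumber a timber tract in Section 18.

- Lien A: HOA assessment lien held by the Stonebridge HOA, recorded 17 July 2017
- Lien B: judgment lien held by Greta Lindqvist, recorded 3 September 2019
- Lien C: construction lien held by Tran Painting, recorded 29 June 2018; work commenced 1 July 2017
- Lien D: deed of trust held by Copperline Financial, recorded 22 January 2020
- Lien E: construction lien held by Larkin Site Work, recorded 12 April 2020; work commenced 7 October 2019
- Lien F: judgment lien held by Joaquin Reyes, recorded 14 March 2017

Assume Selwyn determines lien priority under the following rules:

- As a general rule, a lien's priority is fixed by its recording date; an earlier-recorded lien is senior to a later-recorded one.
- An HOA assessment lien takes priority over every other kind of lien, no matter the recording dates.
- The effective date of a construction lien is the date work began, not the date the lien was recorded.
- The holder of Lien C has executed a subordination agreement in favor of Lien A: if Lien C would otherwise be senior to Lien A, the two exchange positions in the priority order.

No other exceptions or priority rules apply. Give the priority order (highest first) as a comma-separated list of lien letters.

First, effective dates: C is treated as recorded 1 July 2017, the work-commencement date; E's effective date is 7 October 2019, when work began.
As an HOA assessment lien, A is senior to every other lien.
Ordering the rest by effective date: F (14 March 2017), C (1 July 2017), B (3 September 2019), E (7 October 2019), D (22 January 2020).
Since C is not senior to A, the subordination leaves the order unchanged.

A, F, C, B, E, D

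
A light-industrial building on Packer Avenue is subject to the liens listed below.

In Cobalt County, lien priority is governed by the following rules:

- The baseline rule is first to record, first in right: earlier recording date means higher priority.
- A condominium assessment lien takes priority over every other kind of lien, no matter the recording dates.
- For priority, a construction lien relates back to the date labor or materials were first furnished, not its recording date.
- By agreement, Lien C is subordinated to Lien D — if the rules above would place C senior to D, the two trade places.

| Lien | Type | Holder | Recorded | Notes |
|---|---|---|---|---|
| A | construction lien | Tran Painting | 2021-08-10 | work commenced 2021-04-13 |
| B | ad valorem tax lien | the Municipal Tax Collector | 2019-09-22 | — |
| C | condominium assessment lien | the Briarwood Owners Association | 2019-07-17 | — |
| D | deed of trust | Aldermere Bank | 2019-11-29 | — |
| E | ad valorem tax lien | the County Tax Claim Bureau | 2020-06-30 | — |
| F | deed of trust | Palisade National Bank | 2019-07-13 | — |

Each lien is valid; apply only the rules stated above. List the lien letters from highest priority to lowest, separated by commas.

Effective dates after the stated exceptions: A's effective date is 2021-04-13, when work began.
C is a condominium assessment lien and takes priority over every other lien.
Ordering the rest by effective date: F (2019-07-13), B (2019-09-22), D (2019-11-29), E (2020-06-30), A (2021-04-13).
C is senior to D before the subordination, so the two trade places.

D, F, B, C, E, A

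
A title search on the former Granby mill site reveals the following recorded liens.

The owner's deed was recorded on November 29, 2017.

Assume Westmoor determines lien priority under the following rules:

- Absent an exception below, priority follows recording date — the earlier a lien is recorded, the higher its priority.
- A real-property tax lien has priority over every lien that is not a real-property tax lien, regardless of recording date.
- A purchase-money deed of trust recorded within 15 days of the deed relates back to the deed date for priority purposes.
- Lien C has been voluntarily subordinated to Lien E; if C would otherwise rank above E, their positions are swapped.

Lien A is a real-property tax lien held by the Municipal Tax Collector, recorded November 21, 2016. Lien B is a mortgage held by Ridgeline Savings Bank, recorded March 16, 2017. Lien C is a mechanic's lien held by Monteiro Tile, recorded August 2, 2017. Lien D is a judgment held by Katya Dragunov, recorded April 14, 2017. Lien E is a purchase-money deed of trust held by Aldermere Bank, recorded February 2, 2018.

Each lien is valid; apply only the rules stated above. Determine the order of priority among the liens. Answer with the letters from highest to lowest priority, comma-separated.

A, B, D, E, C

Adjusting effective dates: E was recorded 65 days after the deed — beyond 15 days — so no relation-back applies.
A is a real-property tax lien and takes priority over every other lien.
Remaining liens by effective date: B (March 16, 2017), D (April 14, 2017), C (August 2, 2017), E (February 2, 2018).
C would otherwise be senior to E, so under the subordination agreement C and E exchange positions.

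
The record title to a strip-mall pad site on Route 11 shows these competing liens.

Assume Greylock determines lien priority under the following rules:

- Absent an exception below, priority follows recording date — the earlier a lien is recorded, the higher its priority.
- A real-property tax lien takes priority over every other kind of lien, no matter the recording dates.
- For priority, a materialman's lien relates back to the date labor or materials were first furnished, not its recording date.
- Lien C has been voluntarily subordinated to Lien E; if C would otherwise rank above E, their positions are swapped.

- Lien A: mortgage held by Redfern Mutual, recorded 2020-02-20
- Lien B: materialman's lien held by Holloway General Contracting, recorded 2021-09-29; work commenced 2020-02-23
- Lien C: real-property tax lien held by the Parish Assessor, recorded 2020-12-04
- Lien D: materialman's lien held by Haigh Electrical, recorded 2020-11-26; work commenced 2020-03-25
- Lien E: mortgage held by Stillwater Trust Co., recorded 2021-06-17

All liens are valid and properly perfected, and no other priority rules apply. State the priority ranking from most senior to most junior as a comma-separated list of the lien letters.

E, A, B, D, C

First, effective dates: B relates back to 2020-02-23 (work commenced); D's effective date is 2020-03-25, when work began.
C is a real-property tax lien and takes priority over every other lien.
Ordering the rest by effective date: A (2020-02-20), B (2020-02-23), D (2020-03-25), E (2021-06-17).
C is senior to E before the subordination, so the two trade places.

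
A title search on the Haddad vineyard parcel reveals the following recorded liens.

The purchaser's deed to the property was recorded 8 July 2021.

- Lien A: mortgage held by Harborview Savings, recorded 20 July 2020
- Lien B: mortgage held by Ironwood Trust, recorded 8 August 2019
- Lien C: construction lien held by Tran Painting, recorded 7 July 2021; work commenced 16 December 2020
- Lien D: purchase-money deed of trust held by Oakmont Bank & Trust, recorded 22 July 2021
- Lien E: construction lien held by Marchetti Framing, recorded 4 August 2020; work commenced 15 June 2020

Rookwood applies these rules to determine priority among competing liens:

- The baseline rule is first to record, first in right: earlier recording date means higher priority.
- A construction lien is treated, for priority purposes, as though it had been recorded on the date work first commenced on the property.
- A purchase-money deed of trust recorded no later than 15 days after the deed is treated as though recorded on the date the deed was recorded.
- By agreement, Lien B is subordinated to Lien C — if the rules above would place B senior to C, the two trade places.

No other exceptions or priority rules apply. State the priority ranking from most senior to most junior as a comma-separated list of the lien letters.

C, E, A, B, D

Effective dates: C's effective date is 16 December 2020, when work began; D relates back to the deed date 8 July 2021; E relates back to 15 June 2020 (work commenced).
By effective date: B (8 August 2019), E (15 June 2020), A (20 July 2020), C (16 December 2020), D (8 July 2021).
B is senior to C before the subordination, so the two trade places.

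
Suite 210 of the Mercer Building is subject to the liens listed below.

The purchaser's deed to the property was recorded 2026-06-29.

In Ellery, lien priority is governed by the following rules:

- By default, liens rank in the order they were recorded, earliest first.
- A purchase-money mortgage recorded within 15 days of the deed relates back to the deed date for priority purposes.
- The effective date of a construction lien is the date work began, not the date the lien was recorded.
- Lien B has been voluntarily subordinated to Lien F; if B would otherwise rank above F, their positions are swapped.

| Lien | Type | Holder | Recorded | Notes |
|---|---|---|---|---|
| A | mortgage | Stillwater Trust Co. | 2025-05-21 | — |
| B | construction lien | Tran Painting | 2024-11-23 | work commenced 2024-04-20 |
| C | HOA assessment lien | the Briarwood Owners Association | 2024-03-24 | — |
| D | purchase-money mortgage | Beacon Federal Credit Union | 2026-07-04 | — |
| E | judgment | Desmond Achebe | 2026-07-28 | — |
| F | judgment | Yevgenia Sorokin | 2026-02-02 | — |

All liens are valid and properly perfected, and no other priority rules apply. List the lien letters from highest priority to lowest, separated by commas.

Adjusting effective dates: B's effective date is 2024-04-20, when work began; D's effective date is the deed date, 2026-06-29.
Sorted by effective date: C (2024-03-24), B (2024-04-20), A (2025-05-21), F (2026-02-02), D (2026-06-29), E (2026-07-28).
The subordination applies — B was senior to F — so B and F swap.

C, F, A, B, D, E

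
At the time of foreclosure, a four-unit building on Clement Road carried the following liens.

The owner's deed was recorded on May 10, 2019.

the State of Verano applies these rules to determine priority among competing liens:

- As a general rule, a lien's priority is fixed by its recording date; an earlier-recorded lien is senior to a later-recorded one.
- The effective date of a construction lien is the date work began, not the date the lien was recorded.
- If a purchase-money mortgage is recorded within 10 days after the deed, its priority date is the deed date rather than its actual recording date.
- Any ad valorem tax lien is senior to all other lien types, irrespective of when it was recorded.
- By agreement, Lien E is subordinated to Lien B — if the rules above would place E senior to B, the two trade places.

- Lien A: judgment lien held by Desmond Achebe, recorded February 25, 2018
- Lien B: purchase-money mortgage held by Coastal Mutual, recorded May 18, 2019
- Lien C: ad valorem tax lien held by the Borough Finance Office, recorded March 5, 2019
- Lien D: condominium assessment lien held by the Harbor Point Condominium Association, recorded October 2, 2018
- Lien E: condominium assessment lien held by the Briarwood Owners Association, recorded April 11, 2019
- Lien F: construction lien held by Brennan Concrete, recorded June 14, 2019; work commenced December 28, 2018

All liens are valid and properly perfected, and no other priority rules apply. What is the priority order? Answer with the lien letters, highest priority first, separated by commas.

Effective dates: B was recorded within the 10-day window, so its effective date is the deed date May 10, 2019; F relates back to December 28, 2018 (work commenced).
C, as an ad valorem tax lien, has superpriority and ranks first.
Among the remaining liens, by effective date: A (February 25, 2018), D (October 2, 2018), F (December 28, 2018), E (April 11, 2019), B (May 10, 2019).
The subordination applies — E was senior to B — so E and B swap.

C, A, D, F, B, E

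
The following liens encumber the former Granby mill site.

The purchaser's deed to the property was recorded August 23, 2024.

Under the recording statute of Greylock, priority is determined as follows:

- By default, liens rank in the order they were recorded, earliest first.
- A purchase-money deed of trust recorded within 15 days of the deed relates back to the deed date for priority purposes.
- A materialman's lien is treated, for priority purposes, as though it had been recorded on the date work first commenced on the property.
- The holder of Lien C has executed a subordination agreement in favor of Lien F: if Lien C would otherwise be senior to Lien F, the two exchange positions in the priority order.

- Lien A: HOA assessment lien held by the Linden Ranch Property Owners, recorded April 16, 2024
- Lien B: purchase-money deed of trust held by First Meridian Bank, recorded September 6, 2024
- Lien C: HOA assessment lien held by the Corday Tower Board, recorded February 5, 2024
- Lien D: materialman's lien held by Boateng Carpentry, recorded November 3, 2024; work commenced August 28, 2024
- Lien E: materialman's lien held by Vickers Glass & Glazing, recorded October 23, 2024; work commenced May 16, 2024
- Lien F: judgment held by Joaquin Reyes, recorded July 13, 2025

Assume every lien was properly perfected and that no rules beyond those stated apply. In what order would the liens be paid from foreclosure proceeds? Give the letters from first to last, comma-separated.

F, A, E, B, D, C

Adjusting effective dates: B was recorded within the 15-day window, so its effective date is the deed date August 23, 2024; D's effective date is August 28, 2024, when work began; E relates back to May 16, 2024 (work commenced).
Sorted by effective date: C (February 5, 2024), A (April 16, 2024), E (May 16, 2024), B (August 23, 2024), D (August 28, 2024), F (July 13, 2025).
The subordination applies — C was senior to F — so C and F swap.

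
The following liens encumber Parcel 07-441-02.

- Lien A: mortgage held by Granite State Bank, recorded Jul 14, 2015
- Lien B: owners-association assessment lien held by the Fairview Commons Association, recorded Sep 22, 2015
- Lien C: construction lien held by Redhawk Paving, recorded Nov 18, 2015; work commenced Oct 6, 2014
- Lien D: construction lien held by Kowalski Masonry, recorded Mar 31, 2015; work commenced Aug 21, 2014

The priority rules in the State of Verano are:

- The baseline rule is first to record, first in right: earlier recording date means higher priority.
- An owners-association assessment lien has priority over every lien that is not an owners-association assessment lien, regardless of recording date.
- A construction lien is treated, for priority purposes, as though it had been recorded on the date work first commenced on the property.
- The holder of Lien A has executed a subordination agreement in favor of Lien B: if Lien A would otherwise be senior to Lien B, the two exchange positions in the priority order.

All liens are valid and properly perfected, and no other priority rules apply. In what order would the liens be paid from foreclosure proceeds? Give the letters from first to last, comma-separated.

Effective dates after the stated exceptions: C relates back to Oct 6, 2014 (work commenced); D relates back to Aug 21, 2014 (work commenced).
B, as an owners-association assessment lien, has superpriority and ranks first.
Remaining liens by effective date: D (Aug 21, 2014), C (Oct 6, 2014), A (Jul 14, 2015).
Since A is not senior to B, the subordination leaves the order unchanged.

B, D, C, A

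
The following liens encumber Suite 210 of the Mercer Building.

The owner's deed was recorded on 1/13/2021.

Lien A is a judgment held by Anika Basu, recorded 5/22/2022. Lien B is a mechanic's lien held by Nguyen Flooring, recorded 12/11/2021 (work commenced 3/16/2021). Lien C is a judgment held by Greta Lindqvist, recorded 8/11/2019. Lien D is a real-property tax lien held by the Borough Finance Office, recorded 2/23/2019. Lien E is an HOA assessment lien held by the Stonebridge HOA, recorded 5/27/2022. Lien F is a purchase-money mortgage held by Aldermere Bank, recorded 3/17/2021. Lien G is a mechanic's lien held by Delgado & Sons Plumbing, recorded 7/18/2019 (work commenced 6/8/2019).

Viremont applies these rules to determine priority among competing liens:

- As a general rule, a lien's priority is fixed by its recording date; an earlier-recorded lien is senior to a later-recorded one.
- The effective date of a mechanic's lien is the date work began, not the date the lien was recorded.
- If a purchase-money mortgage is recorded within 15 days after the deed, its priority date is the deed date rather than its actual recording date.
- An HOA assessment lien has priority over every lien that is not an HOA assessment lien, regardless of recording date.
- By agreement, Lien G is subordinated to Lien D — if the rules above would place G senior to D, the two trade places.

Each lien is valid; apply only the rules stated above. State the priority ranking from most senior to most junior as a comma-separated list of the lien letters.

Effective dates: B is treated as recorded 3/16/2021, the work-commencement date; F was recorded 63 days after the deed, outside the 15-day window, so it keeps its recording date; G is treated as recorded 6/8/2019, the work-commencement date.
E is an HOA assessment lien, so it outranks all other liens regardless of date.
Remaining liens by effective date: D (2/23/2019), G (6/8/2019), C (8/11/2019), B (3/16/2021), F (3/17/2021), A (5/22/2022).
G already ranks below D; the subordination has no effect.

E, D, G, C, B, F, A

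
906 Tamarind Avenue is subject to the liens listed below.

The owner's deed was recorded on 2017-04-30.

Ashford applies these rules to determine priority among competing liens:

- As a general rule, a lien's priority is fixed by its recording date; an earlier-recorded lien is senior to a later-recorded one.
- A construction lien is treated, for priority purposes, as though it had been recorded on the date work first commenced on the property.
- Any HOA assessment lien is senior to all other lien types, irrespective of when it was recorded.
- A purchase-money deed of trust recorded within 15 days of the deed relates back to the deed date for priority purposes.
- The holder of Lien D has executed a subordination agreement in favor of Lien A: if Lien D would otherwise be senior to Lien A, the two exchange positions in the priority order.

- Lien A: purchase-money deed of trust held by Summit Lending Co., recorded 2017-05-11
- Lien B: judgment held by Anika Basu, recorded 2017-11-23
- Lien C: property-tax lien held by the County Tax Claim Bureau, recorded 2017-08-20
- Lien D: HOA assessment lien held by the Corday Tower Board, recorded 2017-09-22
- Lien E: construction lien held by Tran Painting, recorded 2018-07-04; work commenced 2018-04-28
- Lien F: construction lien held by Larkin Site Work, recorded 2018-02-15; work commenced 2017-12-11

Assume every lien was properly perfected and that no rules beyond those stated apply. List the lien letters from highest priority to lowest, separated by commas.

A, D, C, B, F, E

Effective dates: A's effective date is the deed date, 2017-04-30; E is treated as recorded 2018-04-28, the work-commencement date; F is treated as recorded 2017-12-11, the work-commencement date.
D, as an HOA assessment lien, has superpriority and ranks first.
Ordering the rest by effective date: A (2017-04-30), C (2017-08-20), B (2017-11-23), F (2017-12-11), E (2018-04-28).
D is senior to A before the subordination, so the two trade places.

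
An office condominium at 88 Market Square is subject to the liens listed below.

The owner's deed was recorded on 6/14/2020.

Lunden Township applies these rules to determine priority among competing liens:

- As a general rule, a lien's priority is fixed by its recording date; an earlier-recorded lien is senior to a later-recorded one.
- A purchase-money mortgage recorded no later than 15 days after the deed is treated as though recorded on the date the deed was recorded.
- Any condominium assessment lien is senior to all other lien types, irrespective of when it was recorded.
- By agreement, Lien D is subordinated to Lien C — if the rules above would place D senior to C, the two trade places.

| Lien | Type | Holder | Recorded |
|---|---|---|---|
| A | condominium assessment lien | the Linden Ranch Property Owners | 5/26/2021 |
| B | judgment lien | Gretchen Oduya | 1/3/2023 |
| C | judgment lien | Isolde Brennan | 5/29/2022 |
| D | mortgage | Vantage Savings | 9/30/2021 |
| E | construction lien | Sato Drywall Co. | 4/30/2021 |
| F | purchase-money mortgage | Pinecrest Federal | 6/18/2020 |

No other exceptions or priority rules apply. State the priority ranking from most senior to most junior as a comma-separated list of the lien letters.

Effective dates: F was recorded within the 15-day window, so its effective date is the deed date 6/14/2020.
As a condominium assessment lien, A is senior to every other lien.
Remaining liens by effective date: F (6/14/2020), E (4/30/2021), D (9/30/2021), C (5/29/2022), B (1/3/2023).
The subordination applies — D was senior to C — so D and C swap.

A, F, E, C, D, B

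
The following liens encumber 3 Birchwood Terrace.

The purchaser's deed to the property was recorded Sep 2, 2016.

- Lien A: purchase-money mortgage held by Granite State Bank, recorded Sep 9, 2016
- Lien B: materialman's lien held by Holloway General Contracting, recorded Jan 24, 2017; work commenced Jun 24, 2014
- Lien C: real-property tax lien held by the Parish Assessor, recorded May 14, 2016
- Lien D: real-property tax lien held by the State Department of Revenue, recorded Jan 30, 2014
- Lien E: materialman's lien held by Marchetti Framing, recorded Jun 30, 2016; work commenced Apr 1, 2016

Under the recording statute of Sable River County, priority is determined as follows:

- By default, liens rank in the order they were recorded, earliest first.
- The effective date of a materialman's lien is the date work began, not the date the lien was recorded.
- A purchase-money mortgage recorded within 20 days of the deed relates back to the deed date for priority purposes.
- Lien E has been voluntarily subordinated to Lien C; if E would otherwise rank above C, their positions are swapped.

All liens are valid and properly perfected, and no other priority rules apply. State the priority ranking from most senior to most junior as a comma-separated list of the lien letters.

D, B, C, E, A

Effective dates after the stated exceptions: A relates back to the deed date Sep 2, 2016; B's effective date is Jun 24, 2014, when work began; E's effective date is Apr 1, 2016, when work began.
By effective date: D (Jan 30, 2014), B (Jun 24, 2014), E (Apr 1, 2016), C (May 14, 2016), A (Sep 2, 2016).
E would otherwise be senior to C, so under the subordination agreement E and C exchange positions.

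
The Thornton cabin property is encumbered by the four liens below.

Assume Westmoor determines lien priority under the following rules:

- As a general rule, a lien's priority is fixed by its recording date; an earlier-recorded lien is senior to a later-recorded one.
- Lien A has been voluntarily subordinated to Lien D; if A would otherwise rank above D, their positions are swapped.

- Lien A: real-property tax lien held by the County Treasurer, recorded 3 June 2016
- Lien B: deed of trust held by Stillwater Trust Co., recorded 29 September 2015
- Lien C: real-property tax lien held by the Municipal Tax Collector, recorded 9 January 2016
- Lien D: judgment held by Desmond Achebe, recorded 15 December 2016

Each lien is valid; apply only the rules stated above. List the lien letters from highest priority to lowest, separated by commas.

By effective date: B (29 September 2015), C (9 January 2016), A (3 June 2016), D (15 December 2016).
A would otherwise be senior to D, so under the subordination agreement A and D exchange positions.

B, C, D, A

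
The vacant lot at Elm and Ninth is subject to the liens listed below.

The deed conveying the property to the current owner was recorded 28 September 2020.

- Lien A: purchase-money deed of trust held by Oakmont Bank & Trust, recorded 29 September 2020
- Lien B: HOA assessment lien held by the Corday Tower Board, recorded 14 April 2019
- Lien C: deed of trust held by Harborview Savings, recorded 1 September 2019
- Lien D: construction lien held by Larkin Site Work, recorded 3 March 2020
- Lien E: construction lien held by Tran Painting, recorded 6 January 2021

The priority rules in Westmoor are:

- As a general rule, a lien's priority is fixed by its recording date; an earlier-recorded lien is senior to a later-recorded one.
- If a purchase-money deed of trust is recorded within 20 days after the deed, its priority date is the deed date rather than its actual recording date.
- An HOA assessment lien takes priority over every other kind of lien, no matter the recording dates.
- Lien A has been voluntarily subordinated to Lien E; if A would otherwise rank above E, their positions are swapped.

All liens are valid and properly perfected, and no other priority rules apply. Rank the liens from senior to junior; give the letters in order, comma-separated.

B, C, D, E, A

Effective dates: A's effective date is the deed date, 28 September 2020.
B, as an HOA assessment lien, has superpriority and ranks first.
Remaining liens by effective date: C (1 September 2019), D (3 March 2020), A (28 September 2020), E (6 January 2021).
Because A would otherwise rank above E, the subordination swaps them.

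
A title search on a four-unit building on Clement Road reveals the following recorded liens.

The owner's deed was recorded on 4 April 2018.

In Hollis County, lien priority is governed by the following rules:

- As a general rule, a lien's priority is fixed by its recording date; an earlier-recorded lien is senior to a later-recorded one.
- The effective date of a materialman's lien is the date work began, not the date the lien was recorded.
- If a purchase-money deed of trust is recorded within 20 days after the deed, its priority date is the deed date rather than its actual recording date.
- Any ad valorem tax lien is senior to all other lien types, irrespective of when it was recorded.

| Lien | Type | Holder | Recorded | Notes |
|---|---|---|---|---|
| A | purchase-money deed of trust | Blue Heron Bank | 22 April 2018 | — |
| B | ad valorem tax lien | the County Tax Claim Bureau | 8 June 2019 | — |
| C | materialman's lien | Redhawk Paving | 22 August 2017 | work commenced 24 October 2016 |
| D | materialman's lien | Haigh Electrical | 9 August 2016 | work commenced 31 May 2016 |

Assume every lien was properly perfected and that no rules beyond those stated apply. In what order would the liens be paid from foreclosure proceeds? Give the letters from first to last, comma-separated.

Effective dates after the stated exceptions: A relates back to the deed date 4 April 2018; C relates back to 24 October 2016 (work commenced); D's effective date is 31 May 2016, when work began.
As an ad valorem tax lien, B is senior to every other lien.
Ordering the rest by effective date: D (31 May 2016), C (24 October 2016), A (4 April 2018).

B, D, C, A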